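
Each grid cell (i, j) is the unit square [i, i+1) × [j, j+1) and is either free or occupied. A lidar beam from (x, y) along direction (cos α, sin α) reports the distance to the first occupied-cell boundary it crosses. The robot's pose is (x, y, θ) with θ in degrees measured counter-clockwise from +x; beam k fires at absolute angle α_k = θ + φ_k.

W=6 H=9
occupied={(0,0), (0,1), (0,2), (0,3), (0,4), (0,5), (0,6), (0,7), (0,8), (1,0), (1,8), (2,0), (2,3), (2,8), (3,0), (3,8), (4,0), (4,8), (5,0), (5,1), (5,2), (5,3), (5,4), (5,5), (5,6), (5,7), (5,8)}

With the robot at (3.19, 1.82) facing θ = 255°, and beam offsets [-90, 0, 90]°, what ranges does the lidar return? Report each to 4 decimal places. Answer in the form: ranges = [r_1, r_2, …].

beam 1: φ=-90°, α=165°
  cosα=-0.9659 sinα=0.2588 | (3,1) | tMaxX 0.1967 tMaxY 0.6955 | tΔX 1.0353 tΔY 3.8637
    t=0.1967 [x] (2,1)
    t=0.6955 [y] (2,2)
    t=1.2320 [x] (1,2)
    t=2.2673 [x] (0,2) — stop
  → r_1 = 2.2673
beam 2: φ=0°, α=255°
  cosα=-0.2588 sinα=-0.9659 | (3,1) | tMaxX 0.7341 tMaxY 0.8489 | tΔX 3.8637 tΔY 1.0353
    t=0.7341 [x] (2,1)
    t=0.8489 [y] (2,0) — stop
  → r_2 = 0.8489
beam 3: φ=90°, α=345°
  cosα=0.9659 sinα=-0.2588 | (3,1) | tMaxX 0.8386 tMaxY 3.1682 | tΔX 1.0353 tΔY 3.8637
    t=0.8386 [x] (4,1)
    t=1.8738 [x] (5,1) — stop
  → r_3 = 1.8738

ranges = [2.2673, 0.8489, 1.8738]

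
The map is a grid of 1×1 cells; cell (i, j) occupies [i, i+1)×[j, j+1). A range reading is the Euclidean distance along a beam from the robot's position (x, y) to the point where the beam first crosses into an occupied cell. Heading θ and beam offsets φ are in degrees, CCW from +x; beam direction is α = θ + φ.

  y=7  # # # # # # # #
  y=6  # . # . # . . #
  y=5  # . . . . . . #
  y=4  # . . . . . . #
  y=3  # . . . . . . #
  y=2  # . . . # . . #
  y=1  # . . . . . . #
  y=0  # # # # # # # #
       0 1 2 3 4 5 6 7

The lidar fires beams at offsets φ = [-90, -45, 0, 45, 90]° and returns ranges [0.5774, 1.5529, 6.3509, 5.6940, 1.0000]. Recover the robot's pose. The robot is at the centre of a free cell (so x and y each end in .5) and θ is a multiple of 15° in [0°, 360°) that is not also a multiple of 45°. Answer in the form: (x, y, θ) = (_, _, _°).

The pose lattice has 33·16 = 528 candidates. Test each by forward raycasting.
  (2.5, 2.5, 300°): beam 1 = 1.7321 ≠ 0.5774 ✗
  (4.5, 4.5, 75°): beam 1 = 2.5882 ≠ 0.5774 ✗
  (1.5, 4.5, 105°): beam 1 = 5.6940 ≠ 0.5774 ✗
  (3.5, 1.5, 15°): beam 1 = 0.5176 ≠ 0.5774 ✗
  (6.5, 1.5, 300°): beam 1 = 1.0000 ≠ 0.5774 ✗
  …
  (6.5, 6.5, 210°): r_1=0.5774, r_2=1.5529, r_3=6.3509, r_4=5.6940, r_5=1.0000 — all match ✓
No second candidate reproduces the full scan.

(x, y, θ) = (6.5, 6.5, 210°)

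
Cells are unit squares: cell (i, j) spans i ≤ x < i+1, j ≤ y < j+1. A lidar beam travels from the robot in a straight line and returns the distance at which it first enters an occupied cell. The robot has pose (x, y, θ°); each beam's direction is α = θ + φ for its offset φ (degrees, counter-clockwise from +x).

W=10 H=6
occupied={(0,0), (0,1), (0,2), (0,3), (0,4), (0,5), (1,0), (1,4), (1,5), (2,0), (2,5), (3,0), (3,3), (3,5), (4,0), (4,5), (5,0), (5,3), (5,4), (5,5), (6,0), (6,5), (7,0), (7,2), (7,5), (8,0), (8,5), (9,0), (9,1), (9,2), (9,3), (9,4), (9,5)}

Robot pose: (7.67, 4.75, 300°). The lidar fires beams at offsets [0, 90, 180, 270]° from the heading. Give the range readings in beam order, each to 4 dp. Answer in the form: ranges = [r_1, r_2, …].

ranges = [2.6600, 0.5000, 0.2887, 1.9283]

beam 1: φ=0°, α=300°
  cosα=0.5000 sinα=-0.8660 | (7,4) | tMaxX 0.6600 tMaxY 0.8660 | tΔX 2.0000 tΔY 1.1547
    t=0.6600 [x] (8,4)
    t=0.8660 [y] (8,3)
    t=2.0207 [y] (8,2)
    t=2.6600 [x] (9,2) — stop
  → r_1 = 2.6600
beam 2: φ=90°, α=30°
  cosα=0.8660 sinα=0.5000 | (7,4) | tMaxX 0.3811 tMaxY 0.5000 | tΔX 1.1547 tΔY 2.0000
    t=0.3811 [x] (8,4)
    t=0.5000 [y] (8,5) — stop
  → r_2 = 0.5000
beam 3: φ=180°, α=120°
  cosα=-0.5000 sinα=0.8660 | (7,4) | tMaxX 1.3400 tMaxY 0.2887 | tΔX 2.0000 tΔY 1.1547
    t=0.2887 [y] (7,5) — stop
  → r_3 = 0.2887
beam 4: φ=270°, α=210°
  cosα=-0.8660 sinα=-0.5000 | (7,4) | tMaxX 0.7736 tMaxY 1.5000 | tΔX 1.1547 tΔY 2.0000
    t=0.7736 [x] (6,4)
    t=1.5000 [y] (6,3)
    t=1.9283 [x] (5,3) — stop
  → r_4 = 1.9283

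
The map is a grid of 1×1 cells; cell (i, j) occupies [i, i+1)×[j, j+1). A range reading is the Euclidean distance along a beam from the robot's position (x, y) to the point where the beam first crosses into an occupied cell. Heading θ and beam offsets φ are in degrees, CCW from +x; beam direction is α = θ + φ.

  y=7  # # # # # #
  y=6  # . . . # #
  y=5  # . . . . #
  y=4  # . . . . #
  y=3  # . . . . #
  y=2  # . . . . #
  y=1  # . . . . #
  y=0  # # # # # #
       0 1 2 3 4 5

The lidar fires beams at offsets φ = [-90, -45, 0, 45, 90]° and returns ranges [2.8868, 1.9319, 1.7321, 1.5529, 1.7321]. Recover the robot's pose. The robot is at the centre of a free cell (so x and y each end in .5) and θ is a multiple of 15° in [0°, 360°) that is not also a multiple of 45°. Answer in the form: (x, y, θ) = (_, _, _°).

The pose lattice has 23·16 = 368 candidates. Test each by forward raycasting.
  (2.5, 5.5, 255°): beam 1 = 1.5529 ≠ 2.8868 ✗
  (2.5, 6.5, 150°): beam 1 = 0.5774 ≠ 2.8868 ✗
  (3.5, 6.5, 240°): beam 1 = 1.0000 ≠ 2.8868 ✗
  …
  (2.5, 5.5, 60°): r_1=2.8868, r_2=1.9319, r_3=1.7321, r_4=1.5529, r_5=1.7321 — all match ✓
No second candidate reproduces the full scan.

(x, y, θ) = (2.5, 5.5, 60°)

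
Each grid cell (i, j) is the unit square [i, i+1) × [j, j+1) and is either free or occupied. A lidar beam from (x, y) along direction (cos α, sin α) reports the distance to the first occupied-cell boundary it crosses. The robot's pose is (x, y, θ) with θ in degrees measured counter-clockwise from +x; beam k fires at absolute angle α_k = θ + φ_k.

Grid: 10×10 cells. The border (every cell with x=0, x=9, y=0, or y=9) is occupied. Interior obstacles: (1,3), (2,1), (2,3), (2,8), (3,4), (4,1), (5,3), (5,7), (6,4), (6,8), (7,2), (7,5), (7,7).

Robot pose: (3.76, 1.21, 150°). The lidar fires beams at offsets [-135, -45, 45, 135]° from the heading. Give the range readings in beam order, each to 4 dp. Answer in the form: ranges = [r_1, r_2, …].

beam 1: φ=-135°, α=15°
  cosα=0.9659 sinα=0.2588 | (3,1) | tMaxX 0.2485 tMaxY 3.0523 | tΔX 1.0353 tΔY 3.8637
    t=0.2485 [x] (4,1) — stop
  → r_1 = 0.2485
beam 2: φ=-45°, α=105°
  cosα=-0.2588 sinα=0.9659 | (3,1) | tMaxX 2.9364 tMaxY 0.8179 | tΔX 3.8637 tΔY 1.0353
    t=0.8179 [y] (3,2)
    t=1.8531 [y] (3,3)
    t=2.8884 [y] (3,4) — stop
  → r_2 = 2.8884
beam 3: φ=45°, α=195°
  cosα=-0.9659 sinα=-0.2588 | (3,1) | tMaxX 0.7868 tMaxY 0.8114 | tΔX 1.0353 tΔY 3.8637
    t=0.7868 [x] (2,1) — stop
  → r_3 = 0.7868
beam 4: φ=135°, α=285°
  cosα=0.2588 sinα=-0.9659 | (3,1) | tMaxX 0.9273 tMaxY 0.2174 | tΔX 3.8637 tΔY 1.0353
    t=0.2174 [y] (3,0) — stop
  → r_4 = 0.2174

ranges = [0.2485, 2.8884, 0.7868, 0.2174]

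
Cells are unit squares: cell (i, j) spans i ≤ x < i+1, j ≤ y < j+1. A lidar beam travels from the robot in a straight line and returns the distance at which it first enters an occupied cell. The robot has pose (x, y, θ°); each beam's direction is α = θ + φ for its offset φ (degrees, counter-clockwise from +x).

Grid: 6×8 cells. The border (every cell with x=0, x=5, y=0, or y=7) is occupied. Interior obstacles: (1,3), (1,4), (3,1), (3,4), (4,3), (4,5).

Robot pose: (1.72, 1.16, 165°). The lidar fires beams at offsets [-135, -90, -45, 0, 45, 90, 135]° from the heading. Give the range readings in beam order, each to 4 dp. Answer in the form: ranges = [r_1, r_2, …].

ranges = [1.4780, 6.0460, 1.4400, 0.7454, 0.3200, 0.1656, 0.1848]

beam 1: φ=-135°, α=30°
  direction (0.8660, 0.5000); cell (1,1); t to first gridline: x 0.3233, y 1.6800 (then +1.1547 / +2.0000)
    (2,1) via x @ 0.3233
    (3,1) via x @ 1.4780  # hit
  → r_1 = 1.4780
beam 2: φ=-90°, α=75°
  direction (0.2588, 0.9659); cell (1,1); t to first gridline: x 1.0818, y 0.8696 (then +3.8637 / +1.0353)
    (1,2) via y @ 0.8696
    (2,2) via x @ 1.0818
    (2,3) via y @ 1.9049
    (2,4) via y @ 2.9402
    (2,5) via y @ 3.9755
    (3,5) via x @ 4.9455
    (3,6) via y @ 5.0107
    (3,7) via y @ 6.0460  # hit
  → r_2 = 6.0460
beam 3: φ=-45°, α=120°
  direction (-0.5000, 0.8660); cell (1,1); t to first gridline: x 1.4400, y 0.9699 (then +2.0000 / +1.1547)
    (1,2) via y @ 0.9699
    (0,2) via x @ 1.4400  # hit
  → r_3 = 1.4400
beam 4: φ=0°, α=165°
  direction (-0.9659, 0.2588); cell (1,1); t to first gridline: x 0.7454, y 3.2455 (then +1.0353 / +3.8637)
    (0,1) via x @ 0.7454  # hit
  → r_4 = 0.7454
beam 5: φ=45°, α=210°
  direction (-0.8660, -0.5000); cell (1,1); t to first gridline: x 0.8314, y 0.3200 (then +1.1547 / +2.0000)
    (1,0) via y @ 0.3200  # hit
  → r_5 = 0.3200
beam 6: φ=90°, α=255°
  direction (-0.2588, -0.9659); cell (1,1); t to first gridline: x 2.7819, y 0.1656 (then +3.8637 / +1.0353)
    (1,0) via y @ 0.1656  # hit
  → r_6 = 0.1656
beam 7: φ=135°, α=300°
  direction (0.5000, -0.8660); cell (1,1); t to first gridline: x 0.5600, y 0.1848 (then +2.0000 / +1.1547)
    (1,0) via y @ 0.1848  # hit
  → r_7 = 0.1848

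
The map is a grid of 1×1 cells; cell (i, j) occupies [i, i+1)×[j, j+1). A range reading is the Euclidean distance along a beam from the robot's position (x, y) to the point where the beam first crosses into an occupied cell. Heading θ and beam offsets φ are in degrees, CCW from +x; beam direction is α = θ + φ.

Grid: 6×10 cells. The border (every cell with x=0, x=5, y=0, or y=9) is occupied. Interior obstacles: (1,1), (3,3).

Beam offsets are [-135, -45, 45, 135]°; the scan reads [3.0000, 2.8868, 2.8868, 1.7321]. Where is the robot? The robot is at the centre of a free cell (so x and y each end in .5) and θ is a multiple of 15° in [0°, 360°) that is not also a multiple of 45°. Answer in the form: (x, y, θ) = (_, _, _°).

Enumerate (i+0.5, j+0.5, θ) over the 30 free cells and 16 admissible headings. For each, cast all 4 beams and compare to the given ranges.
  (4.5, 6.5, 240°): beam 1 = 2.5882 ≠ 3.0000 ✗
  (2.5, 6.5, 300°): beam 1 = 1.5529 ≠ 3.0000 ✗
  (2.5, 5.5, 75°): beam 1 = 1.7321 ≠ 3.0000 ✗
  …
  (2.5, 6.5, 15°): r_1=3.0000, r_2=2.8868, r_3=2.8868, r_4=1.7321 — all match ✓
Only this pose fits every beam.

(x, y, θ) = (2.5, 6.5, 15°)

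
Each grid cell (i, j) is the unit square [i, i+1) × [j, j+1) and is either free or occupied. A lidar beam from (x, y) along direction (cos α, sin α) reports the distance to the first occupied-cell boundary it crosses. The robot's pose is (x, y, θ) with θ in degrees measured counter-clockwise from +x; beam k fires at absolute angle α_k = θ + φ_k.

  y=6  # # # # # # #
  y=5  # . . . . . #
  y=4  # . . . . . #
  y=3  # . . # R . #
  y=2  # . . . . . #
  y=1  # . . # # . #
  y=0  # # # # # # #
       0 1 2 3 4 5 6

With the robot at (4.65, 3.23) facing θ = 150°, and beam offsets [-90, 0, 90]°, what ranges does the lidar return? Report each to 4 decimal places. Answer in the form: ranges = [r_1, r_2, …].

ranges = [2.7000, 0.7506, 1.4203]

beam 1: φ=-90°, α=60°
  direction (0.5000, 0.8660); cell (4,3); t to first gridline: x 0.7000, y 0.8891 (then +2.0000 / +1.1547)
    (5,3) via x @ 0.7000
    (5,4) via y @ 0.8891
    (5,5) via y @ 2.0438
    (6,5) via x @ 2.7000  # hit
  → r_1 = 2.7000
beam 2: φ=0°, α=150°
  direction (-0.8660, 0.5000); cell (4,3); t to first gridline: x 0.7506, y 1.5400 (then +1.1547 / +2.0000)
    (3,3) via x @ 0.7506  # hit
  → r_2 = 0.7506
beam 3: φ=90°, α=240°
  direction (-0.5000, -0.8660); cell (4,3); t to first gridline: x 1.3000, y 0.2656 (then +2.0000 / +1.1547)
    (4,2) via y @ 0.2656
    (3,2) via x @ 1.3000
    (3,1) via y @ 1.4203  # hit
  → r_3 = 1.4203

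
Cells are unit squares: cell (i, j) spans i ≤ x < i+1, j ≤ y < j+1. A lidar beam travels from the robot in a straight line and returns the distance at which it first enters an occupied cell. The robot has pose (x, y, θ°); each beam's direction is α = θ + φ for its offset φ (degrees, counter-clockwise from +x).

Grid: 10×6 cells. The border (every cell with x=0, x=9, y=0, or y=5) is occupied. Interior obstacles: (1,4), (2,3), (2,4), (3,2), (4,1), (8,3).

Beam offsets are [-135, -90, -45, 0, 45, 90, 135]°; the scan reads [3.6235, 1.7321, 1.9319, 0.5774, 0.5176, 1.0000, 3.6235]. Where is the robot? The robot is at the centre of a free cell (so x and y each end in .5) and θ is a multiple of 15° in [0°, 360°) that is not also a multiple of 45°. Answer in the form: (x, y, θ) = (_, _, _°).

Enumerate (i+0.5, j+0.5, θ) over the 26 free cells and 16 admissible headings. For each, cast all 7 beams and compare to the given ranges.
  (6.5, 3.5, 60°): beam 1 = 2.5882 ≠ 3.6235 ✗
  (7.5, 2.5, 345°): beam 1 = 2.8868 ≠ 3.6235 ✗
  (3.5, 4.5, 255°): beam 1 = 0.5774 ≠ 3.6235 ✗
  (7.5, 3.5, 240°): beam 1 = 1.5529 ≠ 3.6235 ✗
  …
  (6.5, 4.5, 60°): r_1=3.6235, r_2=1.7321, r_3=1.9319, r_4=0.5774, r_5=0.5176, r_6=1.0000, r_7=3.6235 — all match ✓
Only this pose fits every beam.

(x, y, θ) = (6.5, 4.5, 60°)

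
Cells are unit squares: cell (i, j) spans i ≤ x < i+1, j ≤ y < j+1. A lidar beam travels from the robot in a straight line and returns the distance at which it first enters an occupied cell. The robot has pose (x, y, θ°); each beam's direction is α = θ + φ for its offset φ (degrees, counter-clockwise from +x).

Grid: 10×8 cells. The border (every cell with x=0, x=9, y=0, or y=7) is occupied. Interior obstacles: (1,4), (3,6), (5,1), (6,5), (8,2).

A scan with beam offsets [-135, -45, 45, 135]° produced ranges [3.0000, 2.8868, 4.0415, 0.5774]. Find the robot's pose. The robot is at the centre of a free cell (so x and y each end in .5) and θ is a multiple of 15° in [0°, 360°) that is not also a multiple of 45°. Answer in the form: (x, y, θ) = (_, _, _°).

(x, y, θ) = (5.5, 2.5, 105°)

Candidates: 43 free-cell centres × 16 headings = 688 poses. Raycast each; keep the one whose scan matches to 4 dp.
  (7.5, 5.5, 195°): beam 1 = 1.7321 ≠ 3.0000 ✗
  (1.5, 6.5, 300°): beam 1 = 0.5176 ≠ 3.0000 ✗
  (2.5, 4.5, 60°): beam 1 = 3.6235 ≠ 3.0000 ✗
  (2.5, 4.5, 120°): beam 1 = 5.7956 ≠ 3.0000 ✗
  (7.5, 1.5, 330°): beam 1 = 1.5529 ≠ 3.0000 ✗
  …
  (5.5, 2.5, 105°): r_1=3.0000, r_2=2.8868, r_3=4.0415, r_4=0.5774 — all match ✓
Unique over the lattice → pose = (5.5, 2.5, 105°).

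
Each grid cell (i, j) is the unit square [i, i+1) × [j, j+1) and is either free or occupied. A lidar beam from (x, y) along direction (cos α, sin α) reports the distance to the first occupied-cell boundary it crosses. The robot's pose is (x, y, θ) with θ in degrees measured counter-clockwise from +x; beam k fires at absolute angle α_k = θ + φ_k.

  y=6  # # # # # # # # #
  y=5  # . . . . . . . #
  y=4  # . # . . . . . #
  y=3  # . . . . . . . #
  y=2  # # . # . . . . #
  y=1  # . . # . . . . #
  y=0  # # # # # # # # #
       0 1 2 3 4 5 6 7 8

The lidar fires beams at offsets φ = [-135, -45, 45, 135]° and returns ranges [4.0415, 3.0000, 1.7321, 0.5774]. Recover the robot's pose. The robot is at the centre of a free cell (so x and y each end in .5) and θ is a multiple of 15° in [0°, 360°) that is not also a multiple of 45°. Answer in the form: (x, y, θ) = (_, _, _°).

The pose lattice has 31·16 = 496 candidates. Test each by forward raycasting.
  (1.5, 4.5, 15°): beam 1 = 1.0000 ≠ 4.0415 ✗
  (3.5, 5.5, 150°): beam 1 = 1.9319 ≠ 4.0415 ✗
  (7.5, 1.5, 195°): beam 1 = 1.0000 ≠ 4.0415 ✗
  (2.5, 2.5, 195°): beam 2 = 0.5774 ≠ 3.0000 ✗
  …
  (3.5, 4.5, 75°): r_1=4.0415, r_2=3.0000, r_3=1.7321, r_4=0.5774 — all match ✓
No second candidate reproduces the full scan.

(x, y, θ) = (3.5, 4.5, 75°)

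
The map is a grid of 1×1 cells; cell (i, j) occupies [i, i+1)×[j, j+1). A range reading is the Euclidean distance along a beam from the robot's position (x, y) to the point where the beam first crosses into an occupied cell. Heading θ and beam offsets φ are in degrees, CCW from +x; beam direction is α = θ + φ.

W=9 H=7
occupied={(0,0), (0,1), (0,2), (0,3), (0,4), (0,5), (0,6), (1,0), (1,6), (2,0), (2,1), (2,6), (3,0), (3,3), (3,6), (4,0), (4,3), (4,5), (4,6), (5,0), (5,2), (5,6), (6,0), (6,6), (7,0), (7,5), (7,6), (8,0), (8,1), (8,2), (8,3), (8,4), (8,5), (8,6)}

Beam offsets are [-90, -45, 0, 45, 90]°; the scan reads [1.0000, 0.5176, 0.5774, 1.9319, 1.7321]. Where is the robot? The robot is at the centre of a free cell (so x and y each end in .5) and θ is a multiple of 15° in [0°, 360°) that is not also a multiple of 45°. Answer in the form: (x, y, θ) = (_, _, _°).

(x, y, θ) = (1.5, 3.5, 210°)

The pose lattice has 29·16 = 464 candidates. Test each by forward raycasting.
  (2.5, 3.5, 30°): beam 1 = 2.8868 ≠ 1.0000 ✗
  (1.5, 5.5, 285°): beam 1 = 0.5176 ≠ 1.0000 ✗
  (5.5, 1.5, 210°): beam 1 = 0.5774 ≠ 1.0000 ✗
  (5.5, 1.5, 300°): beam 5 = 2.8868 ≠ 1.7321 ✗
  …
  (1.5, 3.5, 210°): r_1=1.0000, r_2=0.5176, r_3=0.5774, r_4=1.9319, r_5=1.7321 — all match ✓
No second candidate reproduces the full scan.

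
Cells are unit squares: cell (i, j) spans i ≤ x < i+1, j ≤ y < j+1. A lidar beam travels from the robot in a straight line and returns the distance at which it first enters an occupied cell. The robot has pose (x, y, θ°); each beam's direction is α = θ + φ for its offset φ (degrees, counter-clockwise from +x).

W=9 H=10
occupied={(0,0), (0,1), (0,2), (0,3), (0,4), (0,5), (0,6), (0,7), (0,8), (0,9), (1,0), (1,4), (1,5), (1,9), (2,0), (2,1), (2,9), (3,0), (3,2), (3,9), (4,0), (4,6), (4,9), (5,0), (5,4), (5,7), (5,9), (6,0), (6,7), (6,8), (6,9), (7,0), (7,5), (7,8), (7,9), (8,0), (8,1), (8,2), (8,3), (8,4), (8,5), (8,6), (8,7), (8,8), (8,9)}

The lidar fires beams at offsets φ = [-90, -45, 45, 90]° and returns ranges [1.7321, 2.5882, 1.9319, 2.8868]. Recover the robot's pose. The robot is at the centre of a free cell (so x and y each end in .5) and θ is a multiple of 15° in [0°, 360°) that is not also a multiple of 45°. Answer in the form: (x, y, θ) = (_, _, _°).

(x, y, θ) = (3.5, 3.5, 120°)

The pose lattice has 45·16 = 720 candidates. Test each by forward raycasting.
  (4.5, 1.5, 285°): beam 1 = 1.5529 ≠ 1.7321 ✗
  (2.5, 4.5, 60°): beam 1 = 6.3509 ≠ 1.7321 ✗
  (5.5, 5.5, 165°): beam 1 = 1.5529 ≠ 1.7321 ✗
  (6.5, 1.5, 240°): beam 1 = 2.8868 ≠ 1.7321 ✗
  …
  (3.5, 3.5, 120°): r_1=1.7321, r_2=2.5882, r_3=1.9319, r_4=2.8868 — all match ✓
Unique over the lattice → pose = (3.5, 3.5, 120°).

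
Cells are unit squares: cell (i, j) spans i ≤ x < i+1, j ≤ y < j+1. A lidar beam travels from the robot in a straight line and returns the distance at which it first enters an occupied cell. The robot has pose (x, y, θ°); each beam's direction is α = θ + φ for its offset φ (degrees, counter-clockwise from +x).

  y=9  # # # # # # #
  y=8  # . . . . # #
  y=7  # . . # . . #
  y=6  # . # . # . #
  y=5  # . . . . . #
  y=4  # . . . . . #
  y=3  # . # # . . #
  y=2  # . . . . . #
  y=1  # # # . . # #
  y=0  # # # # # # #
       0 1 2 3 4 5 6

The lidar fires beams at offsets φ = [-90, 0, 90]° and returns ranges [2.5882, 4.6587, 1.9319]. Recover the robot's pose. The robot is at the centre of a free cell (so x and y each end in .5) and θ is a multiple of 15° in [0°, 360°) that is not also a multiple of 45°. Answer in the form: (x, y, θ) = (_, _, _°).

(x, y, θ) = (1.5, 4.5, 15°)

Candidates: 31 free-cell centres × 16 headings = 496 poses. Raycast each; keep the one whose scan matches to 4 dp.
  (3.5, 5.5, 345°): beam 1 = 1.5529 ≠ 2.5882 ✗
  (5.5, 3.5, 15°): beam 1 = 1.5529 ≠ 2.5882 ✗
  (2.5, 7.5, 255°): beam 1 = 1.5529 ≠ 2.5882 ✗
  …
  (1.5, 4.5, 15°): r_1=2.5882, r_2=4.6587, r_3=1.9319 — all match ✓
Only this pose fits every beam.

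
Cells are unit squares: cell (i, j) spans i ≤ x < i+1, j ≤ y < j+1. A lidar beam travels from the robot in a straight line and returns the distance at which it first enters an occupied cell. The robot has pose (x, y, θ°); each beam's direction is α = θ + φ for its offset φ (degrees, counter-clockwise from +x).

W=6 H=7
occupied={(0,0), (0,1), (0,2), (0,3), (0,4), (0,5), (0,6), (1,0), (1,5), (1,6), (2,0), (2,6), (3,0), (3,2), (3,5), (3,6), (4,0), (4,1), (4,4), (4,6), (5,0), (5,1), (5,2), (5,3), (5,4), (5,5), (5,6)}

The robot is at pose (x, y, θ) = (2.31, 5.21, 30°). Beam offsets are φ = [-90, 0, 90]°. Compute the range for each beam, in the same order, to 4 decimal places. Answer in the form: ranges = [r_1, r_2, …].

ranges = [2.5519, 0.7967, 0.6200]

beam 1: φ=-90°, α=300°
  cosα=0.5000 sinα=-0.8660 | (2,5) | tMaxX 1.3800 tMaxY 0.2425 | tΔX 2.0000 tΔY 1.1547
    t=0.2425 [y] (2,4)
    t=1.3800 [x] (3,4)
    t=1.3972 [y] (3,3)
    t=2.5519 [y] (3,2) — stop
  → r_1 = 2.5519
beam 2: φ=0°, α=30°
  cosα=0.8660 sinα=0.5000 | (2,5) | tMaxX 0.7967 tMaxY 1.5800 | tΔX 1.1547 tΔY 2.0000
    t=0.7967 [x] (3,5) — stop
  → r_2 = 0.7967
beam 3: φ=90°, α=120°
  cosα=-0.5000 sinα=0.8660 | (2,5) | tMaxX 0.6200 tMaxY 0.9122 | tΔX 2.0000 tΔY 1.1547
    t=0.6200 [x] (1,5) — stop
  → r_3 = 0.6200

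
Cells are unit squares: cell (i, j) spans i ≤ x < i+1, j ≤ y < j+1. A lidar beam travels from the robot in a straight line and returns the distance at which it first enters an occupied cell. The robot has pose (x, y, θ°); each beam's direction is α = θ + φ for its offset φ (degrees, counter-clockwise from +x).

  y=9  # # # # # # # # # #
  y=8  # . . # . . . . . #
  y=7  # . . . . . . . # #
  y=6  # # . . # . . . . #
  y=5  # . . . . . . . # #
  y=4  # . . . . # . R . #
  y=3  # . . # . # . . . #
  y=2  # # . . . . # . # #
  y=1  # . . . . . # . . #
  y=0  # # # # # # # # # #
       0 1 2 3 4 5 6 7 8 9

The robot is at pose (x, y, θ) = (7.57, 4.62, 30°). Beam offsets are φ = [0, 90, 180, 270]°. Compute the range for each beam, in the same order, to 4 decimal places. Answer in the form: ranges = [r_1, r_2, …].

beam 1: φ=0°, α=30°
  cosα=0.8660 sinα=0.5000 | (7,4) | tMaxX 0.4965 tMaxY 0.7600 | tΔX 1.1547 tΔY 2.0000
    t=0.4965 [x] (8,4)
    t=0.7600 [y] (8,5) — stop
  → r_1 = 0.7600
beam 2: φ=90°, α=120°
  cosα=-0.5000 sinα=0.8660 | (7,4) | tMaxX 1.1400 tMaxY 0.4388 | tΔX 2.0000 tΔY 1.1547
    t=0.4388 [y] (7,5)
    t=1.1400 [x] (6,5)
    t=1.5935 [y] (6,6)
    t=2.7482 [y] (6,7)
    t=3.1400 [x] (5,7)
    t=3.9029 [y] (5,8)
    t=5.0576 [y] (5,9) — stop
  → r_2 = 5.0576
beam 3: φ=180°, α=210°
  cosα=-0.8660 sinα=-0.5000 | (7,4) | tMaxX 0.6582 tMaxY 1.2400 | tΔX 1.1547 tΔY 2.0000
    t=0.6582 [x] (6,4)
    t=1.2400 [y] (6,3)
    t=1.8129 [x] (5,3) — stop
  → r_3 = 1.8129
beam 4: φ=270°, α=300°
  cosα=0.5000 sinα=-0.8660 | (7,4) | tMaxX 0.8600 tMaxY 0.7159 | tΔX 2.0000 tΔY 1.1547
    t=0.7159 [y] (7,3)
    t=0.8600 [x] (8,3)
    t=1.8706 [y] (8,2) — stop
  → r_4 = 1.8706

ranges = [0.7600, 5.0576, 1.8129, 1.8706]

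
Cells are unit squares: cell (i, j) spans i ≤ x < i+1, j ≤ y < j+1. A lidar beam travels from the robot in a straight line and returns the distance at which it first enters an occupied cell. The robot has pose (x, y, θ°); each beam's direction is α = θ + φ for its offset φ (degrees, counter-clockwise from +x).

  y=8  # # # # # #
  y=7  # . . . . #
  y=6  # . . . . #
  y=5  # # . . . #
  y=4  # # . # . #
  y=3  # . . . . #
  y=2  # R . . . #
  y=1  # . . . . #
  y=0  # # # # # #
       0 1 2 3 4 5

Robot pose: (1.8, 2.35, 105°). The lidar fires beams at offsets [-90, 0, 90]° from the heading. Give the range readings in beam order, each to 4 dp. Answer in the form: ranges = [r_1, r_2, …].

ranges = [3.3129, 1.7082, 0.8282]

beam 1: φ=-90°, α=15°
  d=(0.9659,0.2588)  start (1,2)  tX=0.2071 tY=2.5114  stride 1/|dx|=1.0353 1/|dy|=3.8637
    cross x-line → (2,2), t=0.2071
    cross x-line → (3,2), t=1.2423
    cross x-line → (4,2), t=2.2776
    cross y-line → (4,3), t=2.5114
    cross x-line → (5,3), t=3.3129 (wall)
  → r_1 = 3.3129
beam 2: φ=0°, α=105°
  d=(-0.2588,0.9659)  start (1,2)  tX=3.0910 tY=0.6729  stride 1/|dx|=3.8637 1/|dy|=1.0353
    cross y-line → (1,3), t=0.6729
    cross y-line → (1,4), t=1.7082 (wall)
  → r_2 = 1.7082
beam 3: φ=90°, α=195°
  d=(-0.9659,-0.2588)  start (1,2)  tX=0.8282 tY=1.3523  stride 1/|dx|=1.0353 1/|dy|=3.8637
    cross x-line → (0,2), t=0.8282 (wall)
  → r_3 = 0.8282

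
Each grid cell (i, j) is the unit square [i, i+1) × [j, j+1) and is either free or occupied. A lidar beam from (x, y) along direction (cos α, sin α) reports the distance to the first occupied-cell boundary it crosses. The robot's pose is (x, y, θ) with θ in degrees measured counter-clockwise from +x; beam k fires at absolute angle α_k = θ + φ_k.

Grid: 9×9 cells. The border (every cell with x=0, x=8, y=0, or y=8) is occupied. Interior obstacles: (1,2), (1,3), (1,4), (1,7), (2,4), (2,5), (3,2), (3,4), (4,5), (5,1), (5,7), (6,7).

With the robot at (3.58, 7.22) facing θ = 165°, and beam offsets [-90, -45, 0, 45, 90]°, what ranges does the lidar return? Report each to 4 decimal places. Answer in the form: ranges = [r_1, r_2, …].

beam 1: φ=-90°, α=75°
  dir = (cos 75°, sin 75°) = (0.2588, 0.9659); from cell (3,7)
  next x-line at t=1.6228, next y-line at t=0.8075; Δt_x=3.8637, Δt_y=1.0353
    y: enter (3,8) at t=0.8075 ← occupied
  → r_1 = 0.8075
beam 2: φ=-45°, α=120°
  dir = (cos 120°, sin 120°) = (-0.5000, 0.8660); from cell (3,7)
  next x-line at t=1.1600, next y-line at t=0.9007; Δt_x=2.0000, Δt_y=1.1547
    y: enter (3,8) at t=0.9007 ← occupied
  → r_2 = 0.9007
beam 3: φ=0°, α=165°
  dir = (cos 165°, sin 165°) = (-0.9659, 0.2588); from cell (3,7)
  next x-line at t=0.6005, next y-line at t=3.0137; Δt_x=1.0353, Δt_y=3.8637
    x: enter (2,7) at t=0.6005
    x: enter (1,7) at t=1.6357 ← occupied
  → r_3 = 1.6357
beam 4: φ=45°, α=210°
  dir = (cos 210°, sin 210°) = (-0.8660, -0.5000); from cell (3,7)
  next x-line at t=0.6697, next y-line at t=0.4400; Δt_x=1.1547, Δt_y=2.0000
    y: enter (3,6) at t=0.4400
    x: enter (2,6) at t=0.6697
    x: enter (1,6) at t=1.8244
    y: enter (1,5) at t=2.4400
    x: enter (0,5) at t=2.9791 ← occupied
  → r_4 = 2.9791
beam 5: φ=90°, α=255°
  dir = (cos 255°, sin 255°) = (-0.2588, -0.9659); from cell (3,7)
  next x-line at t=2.2409, next y-line at t=0.2278; Δt_x=3.8637, Δt_y=1.0353
    y: enter (3,6) at t=0.2278
    y: enter (3,5) at t=1.2630
    x: enter (2,5) at t=2.2409 ← occupied
  → r_5 = 2.2409

ranges = [0.8075, 0.9007, 1.6357, 2.9791, 2.2409]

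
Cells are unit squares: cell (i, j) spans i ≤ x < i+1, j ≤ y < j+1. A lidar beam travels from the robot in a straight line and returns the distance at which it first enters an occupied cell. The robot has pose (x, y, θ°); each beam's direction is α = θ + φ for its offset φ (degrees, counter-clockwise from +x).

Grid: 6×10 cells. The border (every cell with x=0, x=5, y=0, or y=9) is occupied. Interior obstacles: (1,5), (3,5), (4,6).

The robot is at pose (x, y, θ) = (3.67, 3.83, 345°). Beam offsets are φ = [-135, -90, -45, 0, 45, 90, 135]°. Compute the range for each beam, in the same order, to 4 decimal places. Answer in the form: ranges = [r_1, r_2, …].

beam 1: φ=-135°, α=210°
  cosα=-0.8660 sinα=-0.5000 | (3,3) | tMaxX 0.7736 tMaxY 1.6600 | tΔX 1.1547 tΔY 2.0000
    t=0.7736 [x] (2,3)
    t=1.6600 [y] (2,2)
    t=1.9283 [x] (1,2)
    t=3.0831 [x] (0,2) — stop
  → r_1 = 3.0831
beam 2: φ=-90°, α=255°
  cosα=-0.2588 sinα=-0.9659 | (3,3) | tMaxX 2.5887 tMaxY 0.8593 | tΔX 3.8637 tΔY 1.0353
    t=0.8593 [y] (3,2)
    t=1.8946 [y] (3,1)
    t=2.5887 [x] (2,1)
    t=2.9298 [y] (2,0) — stop
  → r_2 = 2.9298
beam 3: φ=-45°, α=300°
  cosα=0.5000 sinα=-0.8660 | (3,3) | tMaxX 0.6600 tMaxY 0.9584 | tΔX 2.0000 tΔY 1.1547
    t=0.6600 [x] (4,3)
    t=0.9584 [y] (4,2)
    t=2.1131 [y] (4,1)
    t=2.6600 [x] (5,1) — stop
  → r_3 = 2.6600
beam 4: φ=0°, α=345°
  cosα=0.9659 sinα=-0.2588 | (3,3) | tMaxX 0.3416 tMaxY 3.2069 | tΔX 1.0353 tΔY 3.8637
    t=0.3416 [x] (4,3)
    t=1.3769 [x] (5,3) — stop
  → r_4 = 1.3769
beam 5: φ=45°, α=30°
  cosα=0.8660 sinα=0.5000 | (3,3) | tMaxX 0.3811 tMaxY 0.3400 | tΔX 1.1547 tΔY 2.0000
    t=0.3400 [y] (3,4)
    t=0.3811 [x] (4,4)
    t=1.5358 [x] (5,4) — stop
  → r_5 = 1.5358
beam 6: φ=90°, α=75°
  cosα=0.2588 sinα=0.9659 | (3,3) | tMaxX 1.2750 tMaxY 0.1760 | tΔX 3.8637 tΔY 1.0353
    t=0.1760 [y] (3,4)
    t=1.2113 [y] (3,5) — stop
  → r_6 = 1.2113
beam 7: φ=135°, α=120°
  cosα=-0.5000 sinα=0.8660 | (3,3) | tMaxX 1.3400 tMaxY 0.1963 | tΔX 2.0000 tΔY 1.1547
    t=0.1963 [y] (3,4)
    t=1.3400 [x] (2,4)
    t=1.3510 [y] (2,5)
    t=2.5057 [y] (2,6)
    t=3.3400 [x] (1,6)
    t=3.6604 [y] (1,7)
    t=4.8151 [y] (1,8)
    t=5.3400 [x] (0,8) — stop
  → r_7 = 5.3400

ranges = [3.0831, 2.9298, 2.6600, 1.3769, 1.5358, 1.2113, 5.3400]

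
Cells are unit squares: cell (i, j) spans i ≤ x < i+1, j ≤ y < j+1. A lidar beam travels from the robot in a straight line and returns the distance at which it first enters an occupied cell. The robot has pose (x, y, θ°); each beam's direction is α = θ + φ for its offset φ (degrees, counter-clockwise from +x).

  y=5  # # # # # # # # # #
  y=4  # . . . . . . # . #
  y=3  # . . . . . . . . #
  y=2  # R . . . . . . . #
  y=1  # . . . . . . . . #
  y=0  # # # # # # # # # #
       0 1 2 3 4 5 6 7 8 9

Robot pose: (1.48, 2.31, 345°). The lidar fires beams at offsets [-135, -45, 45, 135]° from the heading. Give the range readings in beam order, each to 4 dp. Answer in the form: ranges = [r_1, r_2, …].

ranges = [0.5543, 1.5127, 5.3800, 0.9600]

beam 1: φ=-135°, α=210°
  direction (-0.8660, -0.5000); cell (1,2); t to first gridline: x 0.5543, y 0.6200 (then +1.1547 / +2.0000)
    (0,2) via x @ 0.5543  # hit
  → r_1 = 0.5543
beam 2: φ=-45°, α=300°
  direction (0.5000, -0.8660); cell (1,2); t to first gridline: x 1.0400, y 0.3580 (then +2.0000 / +1.1547)
    (1,1) via y @ 0.3580
    (2,1) via x @ 1.0400
    (2,0) via y @ 1.5127  # hit
  → r_2 = 1.5127
beam 3: φ=45°, α=30°
  direction (0.8660, 0.5000); cell (1,2); t to first gridline: x 0.6004, y 1.3800 (then +1.1547 / +2.0000)
    (2,2) via x @ 0.6004
    (2,3) via y @ 1.3800
    (3,3) via x @ 1.7551
    (4,3) via x @ 2.9098
    (4,4) via y @ 3.3800
    (5,4) via x @ 4.0645
    (6,4) via x @ 5.2192
    (6,5) via y @ 5.3800  # hit
  → r_3 = 5.3800
beam 4: φ=135°, α=120°
  direction (-0.5000, 0.8660); cell (1,2); t to first gridline: x 0.9600, y 0.7967 (then +2.0000 / +1.1547)
    (1,3) via y @ 0.7967
    (0,3) via x @ 0.9600  # hit
  → r_4 = 0.9600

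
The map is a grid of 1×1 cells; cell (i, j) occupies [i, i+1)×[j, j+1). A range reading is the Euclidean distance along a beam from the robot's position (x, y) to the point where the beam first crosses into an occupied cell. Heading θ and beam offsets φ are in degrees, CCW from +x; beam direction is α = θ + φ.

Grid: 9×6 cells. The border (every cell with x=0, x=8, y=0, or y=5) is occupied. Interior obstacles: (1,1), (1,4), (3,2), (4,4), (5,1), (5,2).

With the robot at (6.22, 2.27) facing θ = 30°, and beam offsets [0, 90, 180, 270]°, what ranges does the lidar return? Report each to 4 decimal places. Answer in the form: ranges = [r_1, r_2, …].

ranges = [2.0554, 0.4400, 0.2540, 1.4665]

beam 1: φ=0°, α=30°
  direction (0.8660, 0.5000); cell (6,2); t to first gridline: x 0.9007, y 1.4600 (then +1.1547 / +2.0000)
    (7,2) via x @ 0.9007
    (7,3) via y @ 1.4600
    (8,3) via x @ 2.0554  # hit
  → r_1 = 2.0554
beam 2: φ=90°, α=120°
  direction (-0.5000, 0.8660); cell (6,2); t to first gridline: x 0.4400, y 0.8429 (then +2.0000 / +1.1547)
    (5,2) via x @ 0.4400  # hit
  → r_2 = 0.4400
beam 3: φ=180°, α=210°
  direction (-0.8660, -0.5000); cell (6,2); t to first gridline: x 0.2540, y 0.5400 (then +1.1547 / +2.0000)
    (5,2) via x @ 0.2540  # hit
  → r_3 = 0.2540
beam 4: φ=270°, α=300°
  direction (0.5000, -0.8660); cell (6,2); t to first gridline: x 1.5600, y 0.3118 (then +2.0000 / +1.1547)
    (6,1) via y @ 0.3118
    (6,0) via y @ 1.4665  # hit
  → r_4 = 1.4665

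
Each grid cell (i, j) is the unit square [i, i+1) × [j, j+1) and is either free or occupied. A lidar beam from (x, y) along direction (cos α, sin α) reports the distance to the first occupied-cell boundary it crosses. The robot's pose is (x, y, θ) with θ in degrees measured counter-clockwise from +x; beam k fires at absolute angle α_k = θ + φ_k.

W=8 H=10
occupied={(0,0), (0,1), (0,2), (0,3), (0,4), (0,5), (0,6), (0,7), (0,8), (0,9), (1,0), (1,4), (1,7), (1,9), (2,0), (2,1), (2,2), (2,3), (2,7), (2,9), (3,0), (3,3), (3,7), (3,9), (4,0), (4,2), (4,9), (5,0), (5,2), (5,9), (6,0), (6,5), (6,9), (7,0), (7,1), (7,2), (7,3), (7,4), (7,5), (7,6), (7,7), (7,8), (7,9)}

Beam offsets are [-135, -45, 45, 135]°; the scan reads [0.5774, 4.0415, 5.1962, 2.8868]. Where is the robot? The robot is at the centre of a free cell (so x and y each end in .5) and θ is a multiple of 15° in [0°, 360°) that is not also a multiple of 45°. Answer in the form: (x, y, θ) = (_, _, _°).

(x, y, θ) = (3.5, 4.5, 15°)

Enumerate (i+0.5, j+0.5, θ) over the 37 free cells and 16 admissible headings. For each, cast all 4 beams and compare to the given ranges.
  (6.5, 1.5, 285°): beam 1 = 1.0000 ≠ 0.5774 ✗
  (3.5, 6.5, 330°): beam 1 = 2.5882 ≠ 0.5774 ✗
  (2.5, 4.5, 330°): beam 1 = 0.5176 ≠ 0.5774 ✗
  (4.5, 4.5, 240°): beam 1 = 2.5882 ≠ 0.5774 ✗
  (6.5, 2.5, 150°): beam 1 = 0.5176 ≠ 0.5774 ✗
  …
  (3.5, 4.5, 15°): r_1=0.5774, r_2=4.0415, r_3=5.1962, r_4=2.8868 — all match ✓
Only this pose fits every beam.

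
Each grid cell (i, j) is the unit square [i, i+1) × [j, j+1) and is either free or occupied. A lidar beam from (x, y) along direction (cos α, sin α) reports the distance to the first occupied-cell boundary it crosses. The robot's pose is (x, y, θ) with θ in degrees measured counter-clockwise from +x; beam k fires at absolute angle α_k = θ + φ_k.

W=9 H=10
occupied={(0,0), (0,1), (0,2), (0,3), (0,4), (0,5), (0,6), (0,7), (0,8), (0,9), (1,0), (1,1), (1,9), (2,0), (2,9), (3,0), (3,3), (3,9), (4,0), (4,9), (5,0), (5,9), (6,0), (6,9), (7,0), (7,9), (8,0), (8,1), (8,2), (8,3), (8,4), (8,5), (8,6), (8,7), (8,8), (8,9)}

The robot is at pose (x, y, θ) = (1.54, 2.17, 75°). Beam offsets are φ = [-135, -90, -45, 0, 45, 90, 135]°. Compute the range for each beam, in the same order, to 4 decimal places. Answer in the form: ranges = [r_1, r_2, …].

ranges = [0.1963, 4.5205, 1.6859, 7.0709, 1.0800, 0.5590, 0.3400]

beam 1: φ=-135°, α=300°
  cosα=0.5000 sinα=-0.8660 | (1,2) | tMaxX 0.9200 tMaxY 0.1963 | tΔX 2.0000 tΔY 1.1547
    t=0.1963 [y] (1,1) — stop
  → r_1 = 0.1963
beam 2: φ=-90°, α=345°
  cosα=0.9659 sinα=-0.2588 | (1,2) | tMaxX 0.4762 tMaxY 0.6568 | tΔX 1.0353 tΔY 3.8637
    t=0.4762 [x] (2,2)
    t=0.6568 [y] (2,1)
    t=1.5115 [x] (3,1)
    t=2.5468 [x] (4,1)
    t=3.5821 [x] (5,1)
    t=4.5205 [y] (5,0) — stop
  → r_2 = 4.5205
beam 3: φ=-45°, α=30°
  cosα=0.8660 sinα=0.5000 | (1,2) | tMaxX 0.5312 tMaxY 1.6600 | tΔX 1.1547 tΔY 2.0000
    t=0.5312 [x] (2,2)
    t=1.6600 [y] (2,3)
    t=1.6859 [x] (3,3) — stop
  → r_3 = 1.6859
beam 4: φ=0°, α=75°
  cosα=0.2588 sinα=0.9659 | (1,2) | tMaxX 1.7773 tMaxY 0.8593 | tΔX 3.8637 tΔY 1.0353
    t=0.8593 [y] (1,3)
    t=1.7773 [x] (2,3)
    t=1.8946 [y] (2,4)
    t=2.9298 [y] (2,5)
    t=3.9651 [y] (2,6)
    t=5.0004 [y] (2,7)
    t=5.6410 [x] (3,7)
    t=6.0357 [y] (3,8)
    t=7.0709 [y] (3,9) — stop
  → r_4 = 7.0709
beam 5: φ=45°, α=120°
  cosα=-0.5000 sinα=0.8660 | (1,2) | tMaxX 1.0800 tMaxY 0.9584 | tΔX 2.0000 tΔY 1.1547
    t=0.9584 [y] (1,3)
    t=1.0800 [x] (0,3) — stop
  → r_5 = 1.0800
beam 6: φ=90°, α=165°
  cosα=-0.9659 sinα=0.2588 | (1,2) | tMaxX 0.5590 tMaxY 3.2069 | tΔX 1.0353 tΔY 3.8637
    t=0.5590 [x] (0,2) — stop
  → r_6 = 0.5590
beam 7: φ=135°, α=210°
  cosα=-0.8660 sinα=-0.5000 | (1,2) | tMaxX 0.6235 tMaxY 0.3400 | tΔX 1.1547 tΔY 2.0000
    t=0.3400 [y] (1,1) — stop
  → r_7 = 0.3400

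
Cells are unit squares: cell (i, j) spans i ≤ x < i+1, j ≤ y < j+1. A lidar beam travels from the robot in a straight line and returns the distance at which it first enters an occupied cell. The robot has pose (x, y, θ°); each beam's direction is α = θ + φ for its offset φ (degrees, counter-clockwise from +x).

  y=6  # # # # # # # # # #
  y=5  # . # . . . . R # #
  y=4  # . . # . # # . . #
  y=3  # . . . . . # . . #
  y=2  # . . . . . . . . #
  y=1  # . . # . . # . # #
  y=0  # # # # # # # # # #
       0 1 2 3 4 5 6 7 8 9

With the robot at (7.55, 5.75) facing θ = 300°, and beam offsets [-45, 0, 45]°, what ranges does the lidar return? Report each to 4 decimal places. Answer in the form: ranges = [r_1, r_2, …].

ranges = [2.1250, 2.9000, 0.4659]

beam 1: φ=-45°, α=255°
  dir = (cos 255°, sin 255°) = (-0.2588, -0.9659); from cell (7,5)
  next x-line at t=2.1250, next y-line at t=0.7765; Δt_x=3.8637, Δt_y=1.0353
    y: enter (7,4) at t=0.7765
    y: enter (7,3) at t=1.8117
    x: enter (6,3) at t=2.1250 ← occupied
  → r_1 = 2.1250
beam 2: φ=0°, α=300°
  dir = (cos 300°, sin 300°) = (0.5000, -0.8660); from cell (7,5)
  next x-line at t=0.9000, next y-line at t=0.8660; Δt_x=2.0000, Δt_y=1.1547
    y: enter (7,4) at t=0.8660
    x: enter (8,4) at t=0.9000
    y: enter (8,3) at t=2.0207
    x: enter (9,3) at t=2.9000 ← occupied
  → r_2 = 2.9000
beam 3: φ=45°, α=345°
  dir = (cos 345°, sin 345°) = (0.9659, -0.2588); from cell (7,5)
  next x-line at t=0.4659, next y-line at t=2.8978; Δt_x=1.0353, Δt_y=3.8637
    x: enter (8,5) at t=0.4659 ← occupied
  → r_3 = 0.4659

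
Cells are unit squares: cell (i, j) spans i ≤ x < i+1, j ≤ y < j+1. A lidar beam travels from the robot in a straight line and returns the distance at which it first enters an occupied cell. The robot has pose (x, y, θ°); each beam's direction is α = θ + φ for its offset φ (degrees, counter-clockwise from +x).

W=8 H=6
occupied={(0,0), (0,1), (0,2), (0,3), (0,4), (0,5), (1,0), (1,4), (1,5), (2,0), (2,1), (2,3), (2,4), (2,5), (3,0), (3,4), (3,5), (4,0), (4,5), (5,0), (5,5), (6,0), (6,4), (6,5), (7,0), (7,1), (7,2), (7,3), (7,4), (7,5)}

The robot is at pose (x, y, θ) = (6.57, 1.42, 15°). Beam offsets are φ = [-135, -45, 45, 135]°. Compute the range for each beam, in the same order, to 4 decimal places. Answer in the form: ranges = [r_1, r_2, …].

beam 1: φ=-135°, α=240°
  direction (-0.5000, -0.8660); cell (6,1); t to first gridline: x 1.1400, y 0.4850 (then +2.0000 / +1.1547)
    (6,0) via y @ 0.4850  # hit
  → r_1 = 0.4850
beam 2: φ=-45°, α=330°
  direction (0.8660, -0.5000); cell (6,1); t to first gridline: x 0.4965, y 0.8400 (then +1.1547 / +2.0000)
    (7,1) via x @ 0.4965  # hit
  → r_2 = 0.4965
beam 3: φ=45°, α=60°
  direction (0.5000, 0.8660); cell (6,1); t to first gridline: x 0.8600, y 0.6697 (then +2.0000 / +1.1547)
    (6,2) via y @ 0.6697
    (7,2) via x @ 0.8600  # hit
  → r_3 = 0.8600
beam 4: φ=135°, α=150°
  direction (-0.8660, 0.5000); cell (6,1); t to first gridline: x 0.6582, y 1.1600 (then +1.1547 / +2.0000)
    (5,1) via x @ 0.6582
    (5,2) via y @ 1.1600
    (4,2) via x @ 1.8129
    (3,2) via x @ 2.9676
    (3,3) via y @ 3.1600
    (2,3) via x @ 4.1223  # hit
  → r_4 = 4.1223

ranges = [0.4850, 0.4965, 0.8600, 4.1223]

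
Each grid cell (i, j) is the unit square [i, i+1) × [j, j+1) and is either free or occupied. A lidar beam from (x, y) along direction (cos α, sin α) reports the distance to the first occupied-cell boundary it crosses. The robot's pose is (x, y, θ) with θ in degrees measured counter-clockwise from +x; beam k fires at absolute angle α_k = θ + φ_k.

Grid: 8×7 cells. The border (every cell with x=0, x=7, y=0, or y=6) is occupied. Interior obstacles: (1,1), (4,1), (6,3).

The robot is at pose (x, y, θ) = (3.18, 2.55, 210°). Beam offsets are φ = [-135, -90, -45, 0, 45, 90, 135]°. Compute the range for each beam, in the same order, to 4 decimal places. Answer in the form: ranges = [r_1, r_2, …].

ranges = [3.5717, 3.9837, 2.2569, 1.3625, 1.6047, 1.6400, 3.9548]

beam 1: φ=-135°, α=75°
  dir = (cos 75°, sin 75°) = (0.2588, 0.9659); from cell (3,2)
  next x-line at t=3.1682, next y-line at t=0.4659; Δt_x=3.8637, Δt_y=1.0353
    y: enter (3,3) at t=0.4659
    y: enter (3,4) at t=1.5012
    y: enter (3,5) at t=2.5364
    x: enter (4,5) at t=3.1682
    y: enter (4,6) at t=3.5717 ← occupied
  → r_1 = 3.5717
beam 2: φ=-90°, α=120°
  dir = (cos 120°, sin 120°) = (-0.5000, 0.8660); from cell (3,2)
  next x-line at t=0.3600, next y-line at t=0.5196; Δt_x=2.0000, Δt_y=1.1547
    x: enter (2,2) at t=0.3600
    y: enter (2,3) at t=0.5196
    y: enter (2,4) at t=1.6743
    x: enter (1,4) at t=2.3600
    y: enter (1,5) at t=2.8290
    y: enter (1,6) at t=3.9837 ← occupied
  → r_2 = 3.9837
beam 3: φ=-45°, α=165°
  dir = (cos 165°, sin 165°) = (-0.9659, 0.2588); from cell (3,2)
  next x-line at t=0.1863, next y-line at t=1.7387; Δt_x=1.0353, Δt_y=3.8637
    x: enter (2,2) at t=0.1863
    x: enter (1,2) at t=1.2216
    y: enter (1,3) at t=1.7387
    x: enter (0,3) at t=2.2569 ← occupied
  → r_3 = 2.2569
beam 4: φ=0°, α=210°
  dir = (cos 210°, sin 210°) = (-0.8660, -0.5000); from cell (3,2)
  next x-line at t=0.2078, next y-line at t=1.1000; Δt_x=1.1547, Δt_y=2.0000
    x: enter (2,2) at t=0.2078
    y: enter (2,1) at t=1.1000
    x: enter (1,1) at t=1.3625 ← occupied
  → r_4 = 1.3625
beam 5: φ=45°, α=255°
  dir = (cos 255°, sin 255°) = (-0.2588, -0.9659); from cell (3,2)
  next x-line at t=0.6955, next y-line at t=0.5694; Δt_x=3.8637, Δt_y=1.0353
    y: enter (3,1) at t=0.5694
    x: enter (2,1) at t=0.6955
    y: enter (2,0) at t=1.6047 ← occupied
  → r_5 = 1.6047
beam 6: φ=90°, α=300°
  dir = (cos 300°, sin 300°) = (0.5000, -0.8660); from cell (3,2)
  next x-line at t=1.6400, next y-line at t=0.6351; Δt_x=2.0000, Δt_y=1.1547
    y: enter (3,1) at t=0.6351
    x: enter (4,1) at t=1.6400 ← occupied
  → r_6 = 1.6400
beam 7: φ=135°, α=345°
  dir = (cos 345°, sin 345°) = (0.9659, -0.2588); from cell (3,2)
  next x-line at t=0.8489, next y-line at t=2.1250; Δt_x=1.0353, Δt_y=3.8637
    x: enter (4,2) at t=0.8489
    x: enter (5,2) at t=1.8842
    y: enter (5,1) at t=2.1250
    x: enter (6,1) at t=2.9195
    x: enter (7,1) at t=3.9548 ← occupied
  → r_7 = 3.9548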